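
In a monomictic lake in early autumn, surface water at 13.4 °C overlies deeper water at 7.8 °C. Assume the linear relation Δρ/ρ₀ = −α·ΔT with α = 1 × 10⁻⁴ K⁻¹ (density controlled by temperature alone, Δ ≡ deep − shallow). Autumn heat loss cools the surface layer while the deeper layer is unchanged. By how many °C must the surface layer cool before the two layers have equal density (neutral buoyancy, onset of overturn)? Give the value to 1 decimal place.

With temperature the only control, equal density requires T_surf′ = T_deep.
T_surf′ = 7.8 °C.
Cooling required: 13.4 − 7.8 = 5.6 °C.

5.6 °C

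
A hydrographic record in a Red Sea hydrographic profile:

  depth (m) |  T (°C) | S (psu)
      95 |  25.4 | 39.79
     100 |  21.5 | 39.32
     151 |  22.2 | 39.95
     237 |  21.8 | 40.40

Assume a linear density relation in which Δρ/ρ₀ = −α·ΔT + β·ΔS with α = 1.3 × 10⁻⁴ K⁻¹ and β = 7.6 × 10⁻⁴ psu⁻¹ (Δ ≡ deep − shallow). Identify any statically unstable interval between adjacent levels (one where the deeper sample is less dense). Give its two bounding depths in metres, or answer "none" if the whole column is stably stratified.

none

Evaluate Δρ/ρ₀ = −αΔT + βΔS across each adjacent pair:
  95–100 m: −αΔT+βΔS = −(1.3 × 10⁻⁴)(-3.9)+(7.6 × 10⁻⁴)(-0.47) = 1.5 × 10⁻⁴ → stable
  100–151 m: −αΔT+βΔS = −(1.3 × 10⁻⁴)(+0.7)+(7.6 × 10⁻⁴)(+0.63) = 3.9 × 10⁻⁴ → stable
  151–237 m: −αΔT+βΔS = −(1.3 × 10⁻⁴)(-0.4)+(7.6 × 10⁻⁴)(+0.45) = 3.9 × 10⁻⁴ → stable
Every interval has Δρ > 0: the column is stably stratified throughout.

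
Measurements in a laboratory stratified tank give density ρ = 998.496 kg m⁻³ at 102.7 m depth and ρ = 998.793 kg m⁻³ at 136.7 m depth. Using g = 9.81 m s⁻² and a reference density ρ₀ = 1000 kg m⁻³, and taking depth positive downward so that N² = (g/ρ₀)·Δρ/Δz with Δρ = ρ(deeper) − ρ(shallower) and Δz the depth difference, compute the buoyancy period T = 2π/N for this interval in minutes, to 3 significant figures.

Δρ = 998.793 − 998.496 = 0.297 kg m⁻³ over Δz = 136.7 − 102.7 = 34 m.
N² = (9.81/1000) × (0.297/34) = 8.5693 × 10⁻⁵ s⁻².
N = √(8.5693 × 10⁻⁵) = 9.2571 × 10⁻³ rad s⁻¹, so T = 2π/N = 678.74 s = 11.312 min ≈ 11.3 min.

11.3 min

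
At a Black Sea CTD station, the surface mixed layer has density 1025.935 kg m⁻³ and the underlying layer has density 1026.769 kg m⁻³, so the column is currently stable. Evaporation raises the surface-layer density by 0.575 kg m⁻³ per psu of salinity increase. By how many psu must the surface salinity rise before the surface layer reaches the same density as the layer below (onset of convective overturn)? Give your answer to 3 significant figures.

1.45 psu

Density deficit of the surface layer: 1026.769 − 1025.935 = 0.834 kg m⁻³.
Required change = 0.834 / 0.575 = 1.45 psu.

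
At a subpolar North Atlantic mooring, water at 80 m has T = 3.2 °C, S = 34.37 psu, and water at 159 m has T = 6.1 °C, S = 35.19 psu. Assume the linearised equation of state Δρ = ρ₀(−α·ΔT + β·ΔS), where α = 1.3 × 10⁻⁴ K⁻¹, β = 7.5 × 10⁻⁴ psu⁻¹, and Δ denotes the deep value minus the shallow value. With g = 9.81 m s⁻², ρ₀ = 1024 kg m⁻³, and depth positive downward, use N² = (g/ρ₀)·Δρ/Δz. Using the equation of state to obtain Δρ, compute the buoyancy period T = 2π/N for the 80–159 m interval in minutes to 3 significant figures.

19.3 min

ΔT = +2.9 K, ΔS = +0.82 psu (deep − shallow).
Δρ/ρ₀ = −αΔT + βΔS = -3.77 × 10⁻⁴ + 6.15 × 10⁻⁴ = 2.38 × 10⁻⁴, so Δρ ≈ 0.2437 kg m⁻³.
N² = (g/ρ₀)·Δρ/Δz = g·(Δρ/ρ₀)/Δz = 9.81 × 2.38 × 10⁻⁴ / 79 = 2.9554 × 10⁻⁵ s⁻².
N = √(2.9554 × 10⁻⁵) = 5.4364 × 10⁻³ rad s⁻¹ → T = 2π/N = 1.1558 × 10³ s = 19.263 min ≈ 19.3 min.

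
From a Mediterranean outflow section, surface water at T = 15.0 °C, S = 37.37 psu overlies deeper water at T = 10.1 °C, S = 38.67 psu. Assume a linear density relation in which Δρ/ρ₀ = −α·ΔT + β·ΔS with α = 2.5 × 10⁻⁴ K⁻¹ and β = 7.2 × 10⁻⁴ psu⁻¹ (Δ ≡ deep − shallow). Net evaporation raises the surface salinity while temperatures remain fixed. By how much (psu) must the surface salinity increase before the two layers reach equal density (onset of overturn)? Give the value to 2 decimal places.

3.00 psu

Neutral buoyancy requires −α(T_deep − T_surf) + β(S_deep − S_surf′) = 0.
S_surf′ = S_deep − (α/β)·ΔT = 38.67 − (2.5 × 10⁻⁴/7.2 × 10⁻⁴)·(-4.9) = 40.3714 psu.
Increase required: 40.3714 − 37.37 = 3.0014 psu.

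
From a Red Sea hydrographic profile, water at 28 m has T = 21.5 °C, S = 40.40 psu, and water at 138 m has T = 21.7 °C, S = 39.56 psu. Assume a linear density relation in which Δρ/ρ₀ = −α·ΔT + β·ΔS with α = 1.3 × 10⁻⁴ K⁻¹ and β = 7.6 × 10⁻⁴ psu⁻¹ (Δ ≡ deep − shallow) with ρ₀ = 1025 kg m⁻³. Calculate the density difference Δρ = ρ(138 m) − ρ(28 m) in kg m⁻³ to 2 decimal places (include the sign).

ΔT = +0.2 K, ΔS = -0.84 psu (deep − shallow).
Δρ/ρ₀ = −(1.3 × 10⁻⁴)(+0.2) + (7.6 × 10⁻⁴)(-0.84) = -6.644 × 10⁻⁴.
Δρ = 1025 × (-6.644 × 10⁻⁴) = -0.68 kg m⁻³.
Negative Δρ: lighter below, statically unstable.

-0.68 kg m⁻³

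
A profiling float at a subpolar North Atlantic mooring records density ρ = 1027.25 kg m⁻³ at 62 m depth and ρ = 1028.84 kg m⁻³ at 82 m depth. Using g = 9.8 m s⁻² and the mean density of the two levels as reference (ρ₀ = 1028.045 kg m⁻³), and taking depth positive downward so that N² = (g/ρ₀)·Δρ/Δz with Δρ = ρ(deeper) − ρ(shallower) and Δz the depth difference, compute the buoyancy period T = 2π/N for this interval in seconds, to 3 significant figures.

228 s

Δρ = 1028.84 − 1027.25 = 1.59 kg m⁻³ over Δz = 82 − 62 = 20 m.
N² = (9.8/1028.045) × (1.59/20) = 7.5785 × 10⁻⁴ s⁻².
N = √(7.5785 × 10⁻⁴) = 0.027529 rad s⁻¹, so T = 2π/N = 228.24 s ≈ 228 s.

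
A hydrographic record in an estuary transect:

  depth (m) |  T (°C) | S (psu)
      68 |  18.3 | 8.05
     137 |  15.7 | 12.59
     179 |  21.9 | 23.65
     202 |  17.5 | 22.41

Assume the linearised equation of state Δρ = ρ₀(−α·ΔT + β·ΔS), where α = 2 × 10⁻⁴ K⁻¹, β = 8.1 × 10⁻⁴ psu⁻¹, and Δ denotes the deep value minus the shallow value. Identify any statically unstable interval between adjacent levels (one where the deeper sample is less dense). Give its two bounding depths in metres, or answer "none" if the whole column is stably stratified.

Evaluate Δρ/ρ₀ = −αΔT + βΔS across each adjacent pair:
  68–137 m: −αΔT+βΔS = −(2 × 10⁻⁴)(-2.6)+(8.1 × 10⁻⁴)(+4.54) = 4.2 × 10⁻³ → stable
  137–179 m: −αΔT+βΔS = −(2 × 10⁻⁴)(+6.2)+(8.1 × 10⁻⁴)(+11.06) = 7.7 × 10⁻³ → stable
  179–202 m: −αΔT+βΔS = −(2 × 10⁻⁴)(-4.4)+(8.1 × 10⁻⁴)(-1.24) = -1.2 × 10⁻⁴ → UNSTABLE
The 179–202 m interval has Δρ < 0: lighter water underlies denser water.

179–202 m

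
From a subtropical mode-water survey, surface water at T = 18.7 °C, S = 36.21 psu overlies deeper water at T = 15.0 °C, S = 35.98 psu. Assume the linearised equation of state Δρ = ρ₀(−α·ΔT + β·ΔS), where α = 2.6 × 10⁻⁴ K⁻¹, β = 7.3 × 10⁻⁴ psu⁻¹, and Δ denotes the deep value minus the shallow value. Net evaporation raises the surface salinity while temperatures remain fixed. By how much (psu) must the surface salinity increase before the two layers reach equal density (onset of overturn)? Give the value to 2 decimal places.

Neutral buoyancy requires −α(T_deep − T_surf) + β(S_deep − S_surf′) = 0.
S_surf′ = S_deep − (α/β)·ΔT = 35.98 − (2.6 × 10⁻⁴/7.3 × 10⁻⁴)·(-3.7) = 37.2978 psu.
Increase required: 37.2978 − 36.21 = 1.0878 psu.

1.09 psu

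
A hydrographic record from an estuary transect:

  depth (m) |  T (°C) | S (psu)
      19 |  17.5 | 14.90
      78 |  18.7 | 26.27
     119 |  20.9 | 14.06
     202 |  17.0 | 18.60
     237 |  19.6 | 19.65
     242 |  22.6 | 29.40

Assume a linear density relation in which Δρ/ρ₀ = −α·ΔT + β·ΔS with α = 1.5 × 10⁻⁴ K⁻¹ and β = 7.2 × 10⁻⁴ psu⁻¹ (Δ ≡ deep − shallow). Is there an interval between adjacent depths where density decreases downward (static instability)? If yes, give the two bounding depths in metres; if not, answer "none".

Evaluate Δρ/ρ₀ = −αΔT + βΔS across each adjacent pair:
  19–78 m: −αΔT+βΔS = −(1.5 × 10⁻⁴)(+1.2)+(7.2 × 10⁻⁴)(+11.37) = 8.0 × 10⁻³ → stable
  78–119 m: −αΔT+βΔS = −(1.5 × 10⁻⁴)(+2.2)+(7.2 × 10⁻⁴)(-12.21) = -9.1 × 10⁻³ → UNSTABLE
  119–202 m: −αΔT+βΔS = −(1.5 × 10⁻⁴)(-3.9)+(7.2 × 10⁻⁴)(+4.54) = 3.9 × 10⁻³ → stable
  202–237 m: −αΔT+βΔS = −(1.5 × 10⁻⁴)(+2.6)+(7.2 × 10⁻⁴)(+1.05) = 3.7 × 10⁻⁴ → stable
  237–242 m: −αΔT+βΔS = −(1.5 × 10⁻⁴)(+3.0)+(7.2 × 10⁻⁴)(+9.75) = 6.6 × 10⁻³ → stable
The 78–119 m interval has Δρ < 0: lighter water underlies denser water.

78–119 m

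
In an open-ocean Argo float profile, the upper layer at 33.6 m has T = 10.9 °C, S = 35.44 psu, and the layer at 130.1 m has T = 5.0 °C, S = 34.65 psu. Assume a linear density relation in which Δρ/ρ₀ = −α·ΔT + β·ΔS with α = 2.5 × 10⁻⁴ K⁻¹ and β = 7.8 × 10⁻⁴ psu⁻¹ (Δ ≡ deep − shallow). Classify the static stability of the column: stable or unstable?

ΔT = 5.0 − 10.9 = -5.9 K and ΔS = 34.65 − 35.44 = -0.79 psu (deep − shallow).
−αΔT = 1.475 × 10⁻³; βΔS = -6.162 × 10⁻⁴; sum Δρ/ρ₀ = 8.588 × 10⁻⁴.
Δρ/ρ₀ > 0, so Δρ > 0: deeper water is denser → statically stable.

stable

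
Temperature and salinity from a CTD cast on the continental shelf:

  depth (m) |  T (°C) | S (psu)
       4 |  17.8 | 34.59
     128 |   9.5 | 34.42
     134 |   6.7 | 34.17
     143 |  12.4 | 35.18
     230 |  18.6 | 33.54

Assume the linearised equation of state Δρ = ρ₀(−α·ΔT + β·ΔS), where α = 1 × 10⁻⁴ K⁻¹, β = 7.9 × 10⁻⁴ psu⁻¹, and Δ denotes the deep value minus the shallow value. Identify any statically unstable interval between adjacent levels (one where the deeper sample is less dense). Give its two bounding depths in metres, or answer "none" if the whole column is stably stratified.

143–230 m

Evaluate Δρ/ρ₀ = −αΔT + βΔS across each adjacent pair:
  4–128 m: −αΔT+βΔS = −(1 × 10⁻⁴)(-8.3)+(7.9 × 10⁻⁴)(-0.17) = 7.0 × 10⁻⁴ → stable
  128–134 m: −αΔT+βΔS = −(1 × 10⁻⁴)(-2.8)+(7.9 × 10⁻⁴)(-0.25) = 8.2 × 10⁻⁵ → stable
  134–143 m: −αΔT+βΔS = −(1 × 10⁻⁴)(+5.7)+(7.9 × 10⁻⁴)(+1.01) = 2.3 × 10⁻⁴ → stable
  143–230 m: −αΔT+βΔS = −(1 × 10⁻⁴)(+6.2)+(7.9 × 10⁻⁴)(-1.64) = -1.9 × 10⁻³ → UNSTABLE
The 143–230 m interval has Δρ < 0: lighter water underlies denser water.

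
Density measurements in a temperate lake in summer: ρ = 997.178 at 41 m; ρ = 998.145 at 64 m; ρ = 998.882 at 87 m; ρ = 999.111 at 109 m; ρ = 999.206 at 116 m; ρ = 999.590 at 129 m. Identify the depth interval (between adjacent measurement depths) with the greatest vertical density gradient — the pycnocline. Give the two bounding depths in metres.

Compute the density gradient over each adjacent pair:
  41–64 m: Δρ/Δz = 0.967/23 = 0.042 kg m⁻⁴
  64–87 m: Δρ/Δz = 0.737/23 = 0.032 kg m⁻⁴
  87–109 m: Δρ/Δz = 0.229/22 = 0.010 kg m⁻⁴
  109–116 m: Δρ/Δz = 0.095/7 = 0.014 kg m⁻⁴
  116–129 m: Δρ/Δz = 0.384/13 = 0.030 kg m⁻⁴
The largest gradient is in the 41–64 m interval — the pycnocline.

41–64 m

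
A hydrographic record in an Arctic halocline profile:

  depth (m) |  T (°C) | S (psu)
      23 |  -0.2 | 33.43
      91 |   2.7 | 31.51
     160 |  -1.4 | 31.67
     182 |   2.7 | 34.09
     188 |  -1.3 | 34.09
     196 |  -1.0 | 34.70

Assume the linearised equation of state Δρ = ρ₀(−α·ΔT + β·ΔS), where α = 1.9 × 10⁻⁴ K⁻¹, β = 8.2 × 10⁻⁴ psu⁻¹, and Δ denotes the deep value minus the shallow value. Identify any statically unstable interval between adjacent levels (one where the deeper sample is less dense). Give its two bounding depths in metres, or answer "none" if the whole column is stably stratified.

Evaluate Δρ/ρ₀ = −αΔT + βΔS across each adjacent pair:
  23–91 m: −αΔT+βΔS = −(1.9 × 10⁻⁴)(+2.9)+(8.2 × 10⁻⁴)(-1.92) = -2.1 × 10⁻³ → UNSTABLE
  91–160 m: −αΔT+βΔS = −(1.9 × 10⁻⁴)(-4.1)+(8.2 × 10⁻⁴)(+0.16) = 9.1 × 10⁻⁴ → stable
  160–182 m: −αΔT+βΔS = −(1.9 × 10⁻⁴)(+4.1)+(8.2 × 10⁻⁴)(+2.42) = 1.2 × 10⁻³ → stable
  182–188 m: −αΔT+βΔS = −(1.9 × 10⁻⁴)(-4.0)+(8.2 × 10⁻⁴)(+0.00) = 7.6 × 10⁻⁴ → stable
  188–196 m: −αΔT+βΔS = −(1.9 × 10⁻⁴)(+0.3)+(8.2 × 10⁻⁴)(+0.61) = 4.4 × 10⁻⁴ → stable
The 23–91 m interval has Δρ < 0: lighter water underlies denser water.

23–91 m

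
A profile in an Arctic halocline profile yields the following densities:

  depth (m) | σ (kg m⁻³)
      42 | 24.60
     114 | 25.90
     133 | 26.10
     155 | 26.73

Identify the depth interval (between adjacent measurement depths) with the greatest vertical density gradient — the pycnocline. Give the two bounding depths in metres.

Compute the density gradient over each adjacent pair:
  42–114 m: Δρ/Δz = 1.30/72 = 0.018 kg m⁻⁴
  114–133 m: Δρ/Δz = 0.20/19 = 0.011 kg m⁻⁴
  133–155 m: Δρ/Δz = 0.63/22 = 0.029 kg m⁻⁴
The largest gradient is in the 133–155 m interval — the pycnocline.

133–155 m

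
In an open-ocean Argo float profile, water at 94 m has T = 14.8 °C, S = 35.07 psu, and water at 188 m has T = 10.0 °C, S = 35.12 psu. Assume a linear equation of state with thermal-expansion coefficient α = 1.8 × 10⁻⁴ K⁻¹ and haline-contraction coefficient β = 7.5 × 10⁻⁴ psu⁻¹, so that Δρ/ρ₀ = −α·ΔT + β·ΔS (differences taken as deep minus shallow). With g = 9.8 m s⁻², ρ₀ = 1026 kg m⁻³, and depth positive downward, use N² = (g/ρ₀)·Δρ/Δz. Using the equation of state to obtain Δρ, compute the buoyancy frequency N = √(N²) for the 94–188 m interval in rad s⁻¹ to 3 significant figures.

9.69 × 10⁻³ rad s⁻¹

ΔT = -4.8 K, ΔS = +0.05 psu (deep − shallow).
Δρ/ρ₀ = −αΔT + βΔS = 8.64 × 10⁻⁴ + 3.75 × 10⁻⁵ = 9.015 × 10⁻⁴, so Δρ ≈ 0.9249 kg m⁻³.
N² = (g/ρ₀)·Δρ/Δz = g·(Δρ/ρ₀)/Δz = 9.8 × 9.015 × 10⁻⁴ / 94 = 9.3986 × 10⁻⁵ s⁻².
N = √(9.3986 × 10⁻⁵) = 9.6946 × 10⁻³ rad s⁻¹ ≈ 9.69 × 10⁻³ rad s⁻¹.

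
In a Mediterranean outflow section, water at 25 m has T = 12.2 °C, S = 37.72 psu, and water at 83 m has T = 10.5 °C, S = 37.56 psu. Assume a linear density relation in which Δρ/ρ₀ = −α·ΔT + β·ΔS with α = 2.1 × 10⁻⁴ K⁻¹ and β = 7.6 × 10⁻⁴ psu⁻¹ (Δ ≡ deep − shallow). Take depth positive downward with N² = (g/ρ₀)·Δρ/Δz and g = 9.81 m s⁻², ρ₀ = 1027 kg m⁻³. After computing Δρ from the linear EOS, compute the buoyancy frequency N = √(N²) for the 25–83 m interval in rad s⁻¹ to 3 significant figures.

6.31 × 10⁻³ rad s⁻¹

ΔT = -1.7 K, ΔS = -0.16 psu (deep − shallow).
Δρ/ρ₀ = −αΔT + βΔS = 3.57 × 10⁻⁴ − 1.216 × 10⁻⁴ = 2.354 × 10⁻⁴, so Δρ ≈ 0.2418 kg m⁻³.
N² = (g/ρ₀)·Δρ/Δz = g·(Δρ/ρ₀)/Δz = 9.81 × 2.354 × 10⁻⁴ / 58 = 3.9815 × 10⁻⁵ s⁻².
N = √(3.9815 × 10⁻⁵) = 6.3099 × 10⁻³ rad s⁻¹ ≈ 6.31 × 10⁻³ rad s⁻¹.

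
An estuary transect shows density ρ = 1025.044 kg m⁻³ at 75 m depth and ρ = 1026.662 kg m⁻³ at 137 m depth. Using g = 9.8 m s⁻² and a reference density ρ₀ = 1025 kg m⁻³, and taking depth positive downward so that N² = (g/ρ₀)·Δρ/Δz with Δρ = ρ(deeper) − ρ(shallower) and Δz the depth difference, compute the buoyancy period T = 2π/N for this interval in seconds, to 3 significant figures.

Δρ = 1026.662 − 1025.044 = 1.618 kg m⁻³ over Δz = 137 − 75 = 62 m.
N² = (9.8/1025) × (1.618/62) = 2.4951 × 10⁻⁴ s⁻².
N = √(2.4951 × 10⁻⁴) = 0.015796 rad s⁻¹, so T = 2π/N = 397.77 s ≈ 398 s.

398 s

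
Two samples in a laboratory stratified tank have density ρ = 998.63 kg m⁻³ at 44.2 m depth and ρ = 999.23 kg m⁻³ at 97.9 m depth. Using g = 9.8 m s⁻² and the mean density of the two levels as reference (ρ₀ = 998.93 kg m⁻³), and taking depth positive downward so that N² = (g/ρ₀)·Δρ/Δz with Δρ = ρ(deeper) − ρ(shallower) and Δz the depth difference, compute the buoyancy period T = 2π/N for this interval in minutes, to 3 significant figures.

Δρ = 999.23 − 998.63 = 0.60 kg m⁻³ over Δz = 97.9 − 44.2 = 53.7 m.
N² = (9.8/998.93) × (0.60/53.7) = 1.0961 × 10⁻⁴ s⁻².
N = √(1.0961 × 10⁻⁴) = 0.010469 rad s⁻¹, so T = 2π/N = 600.17 s = 10.003 min ≈ 10.0 min.

10.0 min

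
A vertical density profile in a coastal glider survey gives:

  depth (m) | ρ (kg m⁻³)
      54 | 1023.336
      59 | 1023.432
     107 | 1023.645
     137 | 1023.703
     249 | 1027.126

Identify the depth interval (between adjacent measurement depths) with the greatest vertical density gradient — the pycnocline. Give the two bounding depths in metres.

137–249 m

Compute the density gradient over each adjacent pair:
  54–59 m: Δρ/Δz = 0.096/5 = 0.019 kg m⁻⁴
  59–107 m: Δρ/Δz = 0.213/48 = 4.4 × 10⁻³ kg m⁻⁴
  107–137 m: Δρ/Δz = 0.058/30 = 1.9 × 10⁻³ kg m⁻⁴
  137–249 m: Δρ/Δz = 3.423/112 = 0.031 kg m⁻⁴
The largest gradient is in the 137–249 m interval — the pycnocline.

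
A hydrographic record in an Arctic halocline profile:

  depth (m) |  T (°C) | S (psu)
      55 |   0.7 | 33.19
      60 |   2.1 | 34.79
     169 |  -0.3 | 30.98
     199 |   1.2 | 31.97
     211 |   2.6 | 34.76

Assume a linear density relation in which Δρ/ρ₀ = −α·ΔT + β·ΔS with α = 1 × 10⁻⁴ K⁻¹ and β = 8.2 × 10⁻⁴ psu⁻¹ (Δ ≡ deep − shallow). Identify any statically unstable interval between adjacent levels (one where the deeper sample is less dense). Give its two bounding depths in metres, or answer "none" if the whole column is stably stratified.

60–169 m

Evaluate Δρ/ρ₀ = −αΔT + βΔS across each adjacent pair:
  55–60 m: −αΔT+βΔS = −(1 × 10⁻⁴)(+1.4)+(8.2 × 10⁻⁴)(+1.60) = 1.2 × 10⁻³ → stable
  60–169 m: −αΔT+βΔS = −(1 × 10⁻⁴)(-2.4)+(8.2 × 10⁻⁴)(-3.81) = -2.9 × 10⁻³ → UNSTABLE
  169–199 m: −αΔT+βΔS = −(1 × 10⁻⁴)(+1.5)+(8.2 × 10⁻⁴)(+0.99) = 6.6 × 10⁻⁴ → stable
  199–211 m: −αΔT+βΔS = −(1 × 10⁻⁴)(+1.4)+(8.2 × 10⁻⁴)(+2.79) = 2.1 × 10⁻³ → stable
The 60–169 m interval has Δρ < 0: lighter water underlies denser water.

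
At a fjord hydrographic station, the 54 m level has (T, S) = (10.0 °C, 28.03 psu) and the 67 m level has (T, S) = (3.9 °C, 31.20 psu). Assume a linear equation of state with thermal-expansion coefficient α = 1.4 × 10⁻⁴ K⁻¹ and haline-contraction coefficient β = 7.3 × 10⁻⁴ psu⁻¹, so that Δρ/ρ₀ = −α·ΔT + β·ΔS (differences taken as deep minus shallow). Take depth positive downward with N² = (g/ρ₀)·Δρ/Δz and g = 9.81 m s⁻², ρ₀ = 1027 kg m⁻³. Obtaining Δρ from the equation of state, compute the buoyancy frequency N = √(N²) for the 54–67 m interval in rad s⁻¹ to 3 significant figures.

ΔT = -6.1 K, ΔS = +3.17 psu (deep − shallow).
Δρ/ρ₀ = −αΔT + βΔS = 8.54 × 10⁻⁴ + 2.3141 × 10⁻³ = 3.1681 × 10⁻³, so Δρ ≈ 3.254 kg m⁻³.
N² = (g/ρ₀)·Δρ/Δz = g·(Δρ/ρ₀)/Δz = 9.81 × 3.1681 × 10⁻³ / 13 = 2.3907 × 10⁻³ s⁻².
N = √(2.3907 × 10⁻³) = 0.048895 rad s⁻¹ ≈ 0.0489 rad s⁻¹.

0.0489 rad s⁻¹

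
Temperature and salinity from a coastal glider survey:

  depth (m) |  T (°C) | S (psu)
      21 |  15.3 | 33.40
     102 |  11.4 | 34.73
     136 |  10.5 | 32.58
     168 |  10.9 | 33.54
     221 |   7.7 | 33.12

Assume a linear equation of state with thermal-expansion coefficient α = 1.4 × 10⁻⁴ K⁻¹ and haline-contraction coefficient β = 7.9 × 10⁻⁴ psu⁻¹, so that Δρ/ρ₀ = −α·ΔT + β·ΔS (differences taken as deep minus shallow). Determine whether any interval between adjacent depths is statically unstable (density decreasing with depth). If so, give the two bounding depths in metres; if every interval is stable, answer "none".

102–136 m

Evaluate Δρ/ρ₀ = −αΔT + βΔS across each adjacent pair:
  21–102 m: −αΔT+βΔS = −(1.4 × 10⁻⁴)(-3.9)+(7.9 × 10⁻⁴)(+1.33) = 1.6 × 10⁻³ → stable
  102–136 m: −αΔT+βΔS = −(1.4 × 10⁻⁴)(-0.9)+(7.9 × 10⁻⁴)(-2.15) = -1.6 × 10⁻³ → UNSTABLE
  136–168 m: −αΔT+βΔS = −(1.4 × 10⁻⁴)(+0.4)+(7.9 × 10⁻⁴)(+0.96) = 7.0 × 10⁻⁴ → stable
  168–221 m: −αΔT+βΔS = −(1.4 × 10⁻⁴)(-3.2)+(7.9 × 10⁻⁴)(-0.42) = 1.2 × 10⁻⁴ → stable
The 102–136 m interval has Δρ < 0: lighter water underlies denser water.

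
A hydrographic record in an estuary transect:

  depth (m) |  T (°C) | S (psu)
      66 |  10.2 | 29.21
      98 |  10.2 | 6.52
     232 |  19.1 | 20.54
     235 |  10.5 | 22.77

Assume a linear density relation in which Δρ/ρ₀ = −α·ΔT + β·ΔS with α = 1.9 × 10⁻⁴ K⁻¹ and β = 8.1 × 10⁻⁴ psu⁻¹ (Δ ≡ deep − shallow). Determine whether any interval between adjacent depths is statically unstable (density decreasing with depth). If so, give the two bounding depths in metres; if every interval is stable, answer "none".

66–98 m

Evaluate Δρ/ρ₀ = −αΔT + βΔS across each adjacent pair:
  66–98 m: −αΔT+βΔS = −(1.9 × 10⁻⁴)(+0.0)+(8.1 × 10⁻⁴)(-22.69) = -0.018 → UNSTABLE
  98–232 m: −αΔT+βΔS = −(1.9 × 10⁻⁴)(+8.9)+(8.1 × 10⁻⁴)(+14.02) = 9.7 × 10⁻³ → stable
  232–235 m: −αΔT+βΔS = −(1.9 × 10⁻⁴)(-8.6)+(8.1 × 10⁻⁴)(+2.23) = 3.4 × 10⁻³ → stable
The 66–98 m interval has Δρ < 0: lighter water underlies denser water.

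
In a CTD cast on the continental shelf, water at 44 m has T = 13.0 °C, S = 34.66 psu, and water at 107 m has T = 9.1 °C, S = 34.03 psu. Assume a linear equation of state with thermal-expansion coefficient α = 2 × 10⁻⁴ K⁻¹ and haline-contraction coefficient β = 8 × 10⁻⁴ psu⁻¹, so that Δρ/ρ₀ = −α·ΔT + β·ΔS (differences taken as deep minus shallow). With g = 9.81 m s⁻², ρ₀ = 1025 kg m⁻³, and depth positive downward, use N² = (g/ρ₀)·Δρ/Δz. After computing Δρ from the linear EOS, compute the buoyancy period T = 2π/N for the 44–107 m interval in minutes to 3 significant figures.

ΔT = -3.9 K, ΔS = -0.63 psu (deep − shallow).
Δρ/ρ₀ = −αΔT + βΔS = 7.80 × 10⁻⁴ − 5.04 × 10⁻⁴ = 2.76 × 10⁻⁴, so Δρ ≈ 0.2829 kg m⁻³.
N² = (g/ρ₀)·Δρ/Δz = g·(Δρ/ρ₀)/Δz = 9.81 × 2.76 × 10⁻⁴ / 63 = 4.2977 × 10⁻⁵ s⁻².
N = √(4.2977 × 10⁻⁵) = 6.5557 × 10⁻³ rad s⁻¹ → T = 2π/N = 958.43 s = 15.974 min ≈ 16.0 min.

16.0 min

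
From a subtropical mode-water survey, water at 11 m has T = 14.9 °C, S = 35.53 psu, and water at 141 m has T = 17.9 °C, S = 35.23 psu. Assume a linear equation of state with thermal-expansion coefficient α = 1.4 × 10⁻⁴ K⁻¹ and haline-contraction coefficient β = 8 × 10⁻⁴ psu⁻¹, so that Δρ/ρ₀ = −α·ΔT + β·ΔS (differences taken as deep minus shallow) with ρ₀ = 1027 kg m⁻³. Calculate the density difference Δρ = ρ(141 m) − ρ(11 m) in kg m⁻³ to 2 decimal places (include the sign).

ΔT = +3.0 K, ΔS = -0.30 psu (deep − shallow).
Δρ/ρ₀ = −(1.4 × 10⁻⁴)(+3.0) + (8 × 10⁻⁴)(-0.30) = -6.60 × 10⁻⁴.
Δρ = 1027 × (-6.60 × 10⁻⁴) = -0.68 kg m⁻³.
Negative Δρ: lighter below, statically unstable.

-0.68 kg m⁻³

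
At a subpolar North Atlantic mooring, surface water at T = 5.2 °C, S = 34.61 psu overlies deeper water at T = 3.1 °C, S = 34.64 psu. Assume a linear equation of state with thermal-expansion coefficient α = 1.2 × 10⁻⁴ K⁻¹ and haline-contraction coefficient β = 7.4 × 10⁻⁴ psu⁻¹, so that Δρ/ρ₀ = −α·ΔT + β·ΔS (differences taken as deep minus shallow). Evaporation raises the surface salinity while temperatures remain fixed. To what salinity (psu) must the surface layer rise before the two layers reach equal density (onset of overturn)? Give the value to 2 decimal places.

Neutral buoyancy requires −α(T_deep − T_surf) + β(S_deep − S_surf′) = 0.
S_surf′ = S_deep − (α/β)·ΔT = 34.64 − (1.2 × 10⁻⁴/7.4 × 10⁻⁴)·(-2.1) = 34.9805 psu.
Increase required: 34.9805 − 34.61 = 0.3705 psu.

34.98 psu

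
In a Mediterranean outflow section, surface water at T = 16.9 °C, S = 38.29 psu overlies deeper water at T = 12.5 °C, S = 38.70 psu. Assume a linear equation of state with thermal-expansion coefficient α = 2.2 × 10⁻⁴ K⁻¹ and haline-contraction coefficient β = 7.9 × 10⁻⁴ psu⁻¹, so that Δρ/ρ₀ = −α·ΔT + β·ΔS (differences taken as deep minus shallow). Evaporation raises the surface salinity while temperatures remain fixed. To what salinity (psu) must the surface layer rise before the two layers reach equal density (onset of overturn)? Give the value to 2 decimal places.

39.93 psu

Neutral buoyancy requires −α(T_deep − T_surf) + β(S_deep − S_surf′) = 0.
S_surf′ = S_deep − (α/β)·ΔT = 38.70 − (2.2 × 10⁻⁴/7.9 × 10⁻⁴)·(-4.4) = 39.9253 psu.
Increase required: 39.9253 − 38.29 = 1.6353 psu.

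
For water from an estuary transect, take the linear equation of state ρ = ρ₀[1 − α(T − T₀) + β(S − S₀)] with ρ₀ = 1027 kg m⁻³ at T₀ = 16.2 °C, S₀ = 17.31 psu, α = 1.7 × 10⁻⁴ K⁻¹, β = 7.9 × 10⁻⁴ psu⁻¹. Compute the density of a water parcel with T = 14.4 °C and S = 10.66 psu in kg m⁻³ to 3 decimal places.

T − T₀ = -1.8 K, S − S₀ = -6.65 psu.
Bracket = 1 − α·(-1.8) + β·(-6.65) = 1 + (-4.9475 × 10⁻³) = 0.9950525.
ρ = 1027 × 0.9950525 = 1021.919 kg m⁻³.

1021.919 kg m⁻³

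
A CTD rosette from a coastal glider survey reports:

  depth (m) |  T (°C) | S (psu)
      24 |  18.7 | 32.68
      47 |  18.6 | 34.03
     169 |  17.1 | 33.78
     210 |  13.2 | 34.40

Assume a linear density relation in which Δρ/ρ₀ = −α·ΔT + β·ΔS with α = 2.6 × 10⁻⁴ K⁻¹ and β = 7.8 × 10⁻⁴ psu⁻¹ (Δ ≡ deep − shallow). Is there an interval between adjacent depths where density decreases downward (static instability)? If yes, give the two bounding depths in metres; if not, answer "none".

Evaluate Δρ/ρ₀ = −αΔT + βΔS across each adjacent pair:
  24–47 m: −αΔT+βΔS = −(2.6 × 10⁻⁴)(-0.1)+(7.8 × 10⁻⁴)(+1.35) = 1.1 × 10⁻³ → stable
  47–169 m: −αΔT+βΔS = −(2.6 × 10⁻⁴)(-1.5)+(7.8 × 10⁻⁴)(-0.25) = 1.9 × 10⁻⁴ → stable
  169–210 m: −αΔT+βΔS = −(2.6 × 10⁻⁴)(-3.9)+(7.8 × 10⁻⁴)(+0.62) = 1.5 × 10⁻³ → stable
Every interval has Δρ > 0: the column is stably stratified throughout.

none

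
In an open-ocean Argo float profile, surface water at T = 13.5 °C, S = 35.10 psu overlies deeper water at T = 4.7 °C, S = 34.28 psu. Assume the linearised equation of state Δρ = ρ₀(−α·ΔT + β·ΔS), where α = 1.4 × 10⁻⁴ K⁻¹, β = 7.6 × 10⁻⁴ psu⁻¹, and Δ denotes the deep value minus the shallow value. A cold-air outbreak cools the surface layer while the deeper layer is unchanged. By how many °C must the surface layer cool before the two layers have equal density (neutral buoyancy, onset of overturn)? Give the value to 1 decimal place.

4.3 °C

Neutral buoyancy requires Δρ = 0, i.e. −α(T_deep − T_surf′) + β(S_deep − S_surf) = 0.
T_surf′ = T_deep − (β/α)·ΔS = 4.7 − (7.6 × 10⁻⁴/1.4 × 10⁻⁴)·(-0.82) = 9.151 °C.
Cooling required: 13.5 − (9.151) = 4.349 °C.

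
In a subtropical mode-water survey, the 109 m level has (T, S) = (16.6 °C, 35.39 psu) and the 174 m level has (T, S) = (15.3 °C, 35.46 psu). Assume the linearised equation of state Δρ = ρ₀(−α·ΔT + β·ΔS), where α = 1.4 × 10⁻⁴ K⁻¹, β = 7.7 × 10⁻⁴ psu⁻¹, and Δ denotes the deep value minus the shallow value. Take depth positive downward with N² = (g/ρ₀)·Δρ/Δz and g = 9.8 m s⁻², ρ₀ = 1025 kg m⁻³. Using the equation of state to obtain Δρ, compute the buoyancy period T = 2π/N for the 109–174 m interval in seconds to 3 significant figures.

1.05 × 10³ s

ΔT = -1.3 K, ΔS = +0.07 psu (deep − shallow).
Δρ/ρ₀ = −αΔT + βΔS = 1.82 × 10⁻⁴ + 5.39 × 10⁻⁵ = 2.359 × 10⁻⁴, so Δρ ≈ 0.2418 kg m⁻³.
N² = (g/ρ₀)·Δρ/Δz = g·(Δρ/ρ₀)/Δz = 9.8 × 2.359 × 10⁻⁴ / 65 = 3.5566 × 10⁻⁵ s⁻².
N = √(3.5566 × 10⁻⁵) = 5.9637 × 10⁻³ rad s⁻¹ → T = 2π/N = 1.0536 × 10³ s ≈ 1.05 × 10³ s.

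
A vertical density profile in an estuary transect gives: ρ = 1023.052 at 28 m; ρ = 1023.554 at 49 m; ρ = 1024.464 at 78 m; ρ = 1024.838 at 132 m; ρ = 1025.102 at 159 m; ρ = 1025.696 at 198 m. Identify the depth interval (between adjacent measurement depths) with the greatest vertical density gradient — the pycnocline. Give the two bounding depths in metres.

49–78 m

Compute the density gradient over each adjacent pair:
  28–49 m: Δρ/Δz = 0.502/21 = 0.024 kg m⁻⁴
  49–78 m: Δρ/Δz = 0.910/29 = 0.031 kg m⁻⁴
  78–132 m: Δρ/Δz = 0.374/54 = 6.9 × 10⁻³ kg m⁻⁴
  132–159 m: Δρ/Δz = 0.264/27 = 9.8 × 10⁻³ kg m⁻⁴
  159–198 m: Δρ/Δz = 0.594/39 = 0.015 kg m⁻⁴
The largest gradient is in the 49–78 m interval — the pycnocline.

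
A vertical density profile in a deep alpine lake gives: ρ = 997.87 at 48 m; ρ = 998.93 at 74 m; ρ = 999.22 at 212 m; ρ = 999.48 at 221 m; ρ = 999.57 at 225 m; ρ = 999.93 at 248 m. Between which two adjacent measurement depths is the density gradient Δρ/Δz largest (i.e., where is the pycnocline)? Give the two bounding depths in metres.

Compute the density gradient over each adjacent pair:
  48–74 m: Δρ/Δz = 1.06/26 = 0.041 kg m⁻⁴
  74–212 m: Δρ/Δz = 0.29/138 = 2.1 × 10⁻³ kg m⁻⁴
  212–221 m: Δρ/Δz = 0.26/9 = 0.029 kg m⁻⁴
  221–225 m: Δρ/Δz = 0.09/4 = 0.022 kg m⁻⁴
  225–248 m: Δρ/Δz = 0.36/23 = 0.016 kg m⁻⁴
The largest gradient is in the 48–74 m interval — the pycnocline.

48–74 m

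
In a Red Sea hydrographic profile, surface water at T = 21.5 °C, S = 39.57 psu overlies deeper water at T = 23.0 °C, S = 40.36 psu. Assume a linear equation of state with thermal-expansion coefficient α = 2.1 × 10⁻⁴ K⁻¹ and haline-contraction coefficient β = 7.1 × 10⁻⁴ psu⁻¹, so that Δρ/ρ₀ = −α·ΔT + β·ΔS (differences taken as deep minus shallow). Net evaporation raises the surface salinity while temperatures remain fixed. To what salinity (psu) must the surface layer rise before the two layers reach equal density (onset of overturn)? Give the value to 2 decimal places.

Neutral buoyancy requires −α(T_deep − T_surf) + β(S_deep − S_surf′) = 0.
S_surf′ = S_deep − (α/β)·ΔT = 40.36 − (2.1 × 10⁻⁴/7.1 × 10⁻⁴)·(+1.5) = 39.9163 psu.
Increase required: 39.9163 − 39.57 = 0.3463 psu.

39.92 psu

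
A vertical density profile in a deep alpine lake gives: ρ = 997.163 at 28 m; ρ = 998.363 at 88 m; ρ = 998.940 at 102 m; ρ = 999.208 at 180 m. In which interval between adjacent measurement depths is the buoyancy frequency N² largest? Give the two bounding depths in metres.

88–102 m

Compute the density gradient over each adjacent pair:
  28–88 m: Δρ/Δz = 1.200/60 = 0.020 kg m⁻⁴
  88–102 m: Δρ/Δz = 0.577/14 = 0.041 kg m⁻⁴
  102–180 m: Δρ/Δz = 0.268/78 = 3.4 × 10⁻³ kg m⁻⁴
The largest gradient is in the 88–102 m interval — the pycnocline.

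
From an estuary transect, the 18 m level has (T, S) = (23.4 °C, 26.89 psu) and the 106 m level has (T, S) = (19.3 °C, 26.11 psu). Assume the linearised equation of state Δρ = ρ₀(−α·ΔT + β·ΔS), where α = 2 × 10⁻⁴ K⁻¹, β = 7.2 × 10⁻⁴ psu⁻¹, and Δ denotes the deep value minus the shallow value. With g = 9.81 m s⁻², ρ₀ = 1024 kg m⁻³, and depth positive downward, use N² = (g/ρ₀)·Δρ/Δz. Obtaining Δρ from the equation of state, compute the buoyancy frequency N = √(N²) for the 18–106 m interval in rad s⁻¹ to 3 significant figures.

5.37 × 10⁻³ rad s⁻¹

ΔT = -4.1 K, ΔS = -0.78 psu (deep − shallow).
Δρ/ρ₀ = −αΔT + βΔS = 8.20 × 10⁻⁴ − 5.616 × 10⁻⁴ = 2.584 × 10⁻⁴, so Δρ ≈ 0.2646 kg m⁻³.
N² = (g/ρ₀)·Δρ/Δz = g·(Δρ/ρ₀)/Δz = 9.81 × 2.584 × 10⁻⁴ / 88 = 2.8806 × 10⁻⁵ s⁻².
N = √(2.8806 × 10⁻⁵) = 5.3671 × 10⁻³ rad s⁻¹ ≈ 5.37 × 10⁻³ rad s⁻¹.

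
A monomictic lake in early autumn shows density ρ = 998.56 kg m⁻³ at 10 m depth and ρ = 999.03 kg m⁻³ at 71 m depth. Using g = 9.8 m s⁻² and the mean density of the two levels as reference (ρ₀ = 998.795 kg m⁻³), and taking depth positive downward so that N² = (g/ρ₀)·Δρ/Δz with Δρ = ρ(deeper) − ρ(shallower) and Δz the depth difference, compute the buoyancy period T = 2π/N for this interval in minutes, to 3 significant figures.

Δρ = 999.03 − 998.56 = 0.47 kg m⁻³ over Δz = 71 − 10 = 61 m.
N² = (9.8/998.795) × (0.47/61) = 7.5599 × 10⁻⁵ s⁻².
N = √(7.5599 × 10⁻⁵) = 8.6948 × 10⁻³ rad s⁻¹, so T = 2π/N = 722.64 s = 12.044 min ≈ 12.0 min.

12.0 min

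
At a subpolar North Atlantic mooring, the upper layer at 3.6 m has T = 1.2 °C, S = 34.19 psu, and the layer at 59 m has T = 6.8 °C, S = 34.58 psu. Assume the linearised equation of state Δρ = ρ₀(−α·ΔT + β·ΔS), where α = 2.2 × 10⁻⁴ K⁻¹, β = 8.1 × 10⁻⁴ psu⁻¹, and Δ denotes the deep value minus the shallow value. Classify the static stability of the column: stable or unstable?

unstable

ΔT = 6.8 − 1.2 = +5.6 K and ΔS = 34.58 − 34.19 = +0.39 psu (deep − shallow).
−αΔT = -1.232 × 10⁻³; βΔS = 3.159 × 10⁻⁴; sum Δρ/ρ₀ = -9.161 × 10⁻⁴.
Δρ/ρ₀ < 0, so Δρ < 0: deeper water is lighter → statically unstable; the column would overturn.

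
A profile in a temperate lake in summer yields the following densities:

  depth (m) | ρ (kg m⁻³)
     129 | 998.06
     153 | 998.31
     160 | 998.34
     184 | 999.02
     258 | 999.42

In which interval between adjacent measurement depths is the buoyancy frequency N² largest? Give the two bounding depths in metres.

Compute the density gradient over each adjacent pair:
  129–153 m: Δρ/Δz = 0.25/24 = 0.010 kg m⁻⁴
  153–160 m: Δρ/Δz = 0.03/7 = 4.3 × 10⁻³ kg m⁻⁴
  160–184 m: Δρ/Δz = 0.68/24 = 0.028 kg m⁻⁴
  184–258 m: Δρ/Δz = 0.40/74 = 5.4 × 10⁻³ kg m⁻⁴
The largest gradient is in the 160–184 m interval — the pycnocline.

160–184 m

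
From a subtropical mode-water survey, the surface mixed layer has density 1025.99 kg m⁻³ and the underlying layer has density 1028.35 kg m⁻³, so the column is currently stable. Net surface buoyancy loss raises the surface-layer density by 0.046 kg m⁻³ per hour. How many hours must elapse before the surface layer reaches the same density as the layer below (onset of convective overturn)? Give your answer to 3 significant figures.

51.3 hours

Density deficit of the surface layer: 1028.35 − 1025.99 = 2.36 kg m⁻³.
Required change = 2.36 / 0.046 = 51.3 hours.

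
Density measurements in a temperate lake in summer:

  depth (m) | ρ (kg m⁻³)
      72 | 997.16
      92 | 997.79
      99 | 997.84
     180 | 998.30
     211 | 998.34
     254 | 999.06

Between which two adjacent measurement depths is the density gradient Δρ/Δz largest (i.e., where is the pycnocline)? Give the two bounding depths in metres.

72–92 m

Compute the density gradient over each adjacent pair:
  72–92 m: Δρ/Δz = 0.63/20 = 0.032 kg m⁻⁴
  92–99 m: Δρ/Δz = 0.05/7 = 7.1 × 10⁻³ kg m⁻⁴
  99–180 m: Δρ/Δz = 0.46/81 = 5.7 × 10⁻³ kg m⁻⁴
  180–211 m: Δρ/Δz = 0.04/31 = 1.3 × 10⁻³ kg m⁻⁴
  211–254 m: Δρ/Δz = 0.72/43 = 0.017 kg m⁻⁴
The largest gradient is in the 72–92 m interval — the pycnocline.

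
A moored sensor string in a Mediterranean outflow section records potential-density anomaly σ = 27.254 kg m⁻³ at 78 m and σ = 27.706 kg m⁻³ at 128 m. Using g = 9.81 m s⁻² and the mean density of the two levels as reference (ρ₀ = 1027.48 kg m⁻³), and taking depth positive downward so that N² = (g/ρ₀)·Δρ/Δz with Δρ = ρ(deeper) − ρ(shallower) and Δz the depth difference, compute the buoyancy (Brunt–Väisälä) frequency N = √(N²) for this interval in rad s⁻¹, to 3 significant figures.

9.29 × 10⁻³ rad s⁻¹

Δρ = 1027.706 − 1027.254 = 0.452 kg m⁻³ over Δz = 128 − 78 = 50 m.
N² = (9.81/1027.48) × (0.452/50) = 8.6311 × 10⁻⁵ s⁻².
N = √(8.6311 × 10⁻⁵) = 9.2904 × 10⁻³ rad s⁻¹ ≈ 9.29 × 10⁻³ rad s⁻¹.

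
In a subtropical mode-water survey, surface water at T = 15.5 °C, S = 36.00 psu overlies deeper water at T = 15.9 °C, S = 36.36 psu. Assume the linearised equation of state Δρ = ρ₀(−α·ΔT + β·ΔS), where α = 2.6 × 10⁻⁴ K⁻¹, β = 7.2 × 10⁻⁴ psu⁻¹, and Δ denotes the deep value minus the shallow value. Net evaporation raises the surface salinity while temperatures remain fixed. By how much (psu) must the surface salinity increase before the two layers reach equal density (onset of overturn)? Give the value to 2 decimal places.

Neutral buoyancy requires −α(T_deep − T_surf) + β(S_deep − S_surf′) = 0.
S_surf′ = S_deep − (α/β)·ΔT = 36.36 − (2.6 × 10⁻⁴/7.2 × 10⁻⁴)·(+0.4) = 36.2156 psu.
Increase required: 36.2156 − 36.00 = 0.2156 psu.

0.22 psu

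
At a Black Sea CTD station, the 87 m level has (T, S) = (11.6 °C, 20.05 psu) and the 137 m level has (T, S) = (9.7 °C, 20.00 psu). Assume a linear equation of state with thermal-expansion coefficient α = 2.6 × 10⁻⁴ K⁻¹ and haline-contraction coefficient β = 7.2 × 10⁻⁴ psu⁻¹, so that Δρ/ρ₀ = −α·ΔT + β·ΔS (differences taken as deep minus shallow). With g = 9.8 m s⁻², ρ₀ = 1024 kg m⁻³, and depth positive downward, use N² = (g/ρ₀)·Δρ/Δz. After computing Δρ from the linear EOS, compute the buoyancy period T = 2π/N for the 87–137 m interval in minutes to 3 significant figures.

ΔT = -1.9 K, ΔS = -0.05 psu (deep − shallow).
Δρ/ρ₀ = −αΔT + βΔS = 4.94 × 10⁻⁴ − 3.60 × 10⁻⁵ = 4.58 × 10⁻⁴, so Δρ ≈ 0.4690 kg m⁻³.
N² = (g/ρ₀)·Δρ/Δz = g·(Δρ/ρ₀)/Δz = 9.8 × 4.58 × 10⁻⁴ / 50 = 8.9768 × 10⁻⁵ s⁻².
N = √(8.9768 × 10⁻⁵) = 9.4746 × 10⁻³ rad s⁻¹ → T = 2π/N = 663.16 s = 11.053 min ≈ 11.1 min.

11.1 min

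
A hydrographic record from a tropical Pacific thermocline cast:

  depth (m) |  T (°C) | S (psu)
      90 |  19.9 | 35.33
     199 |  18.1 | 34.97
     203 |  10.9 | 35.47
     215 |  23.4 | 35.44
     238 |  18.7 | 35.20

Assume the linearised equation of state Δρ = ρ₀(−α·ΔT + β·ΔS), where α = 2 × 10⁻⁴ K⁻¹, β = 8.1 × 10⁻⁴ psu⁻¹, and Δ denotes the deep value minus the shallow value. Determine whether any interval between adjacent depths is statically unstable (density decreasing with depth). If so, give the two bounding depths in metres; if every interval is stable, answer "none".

203–215 m

Evaluate Δρ/ρ₀ = −αΔT + βΔS across each adjacent pair:
  90–199 m: −αΔT+βΔS = −(2 × 10⁻⁴)(-1.8)+(8.1 × 10⁻⁴)(-0.36) = 6.8 × 10⁻⁵ → stable
  199–203 m: −αΔT+βΔS = −(2 × 10⁻⁴)(-7.2)+(8.1 × 10⁻⁴)(+0.50) = 1.8 × 10⁻³ → stable
  203–215 m: −αΔT+βΔS = −(2 × 10⁻⁴)(+12.5)+(8.1 × 10⁻⁴)(-0.03) = -2.5 × 10⁻³ → UNSTABLE
  215–238 m: −αΔT+βΔS = −(2 × 10⁻⁴)(-4.7)+(8.1 × 10⁻⁴)(-0.24) = 7.5 × 10⁻⁴ → stable
The 203–215 m interval has Δρ < 0: lighter water underlies denser water.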